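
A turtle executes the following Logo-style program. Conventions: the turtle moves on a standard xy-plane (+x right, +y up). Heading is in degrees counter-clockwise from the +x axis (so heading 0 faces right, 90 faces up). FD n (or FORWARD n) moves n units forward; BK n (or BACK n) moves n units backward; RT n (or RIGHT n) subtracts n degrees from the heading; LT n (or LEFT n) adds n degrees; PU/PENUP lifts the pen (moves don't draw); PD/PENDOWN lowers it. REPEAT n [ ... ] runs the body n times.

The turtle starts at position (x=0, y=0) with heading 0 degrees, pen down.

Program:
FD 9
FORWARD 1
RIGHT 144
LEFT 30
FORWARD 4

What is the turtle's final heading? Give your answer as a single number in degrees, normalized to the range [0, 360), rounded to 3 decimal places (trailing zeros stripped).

Executing turtle program step by step:
Start: pos=(0,0), heading=0, pen down
FD 9: (0,0) -> (9,0) [heading=0, draw]
FD 1: (9,0) -> (10,0) [heading=0, draw]
RT 144: heading 0 -> 216
LT 30: heading 216 -> 246
FD 4: (10,0) -> (8.373,-3.654) [heading=246, draw]
Final: pos=(8.373,-3.654), heading=246, 3 segment(s) drawn

Answer: 246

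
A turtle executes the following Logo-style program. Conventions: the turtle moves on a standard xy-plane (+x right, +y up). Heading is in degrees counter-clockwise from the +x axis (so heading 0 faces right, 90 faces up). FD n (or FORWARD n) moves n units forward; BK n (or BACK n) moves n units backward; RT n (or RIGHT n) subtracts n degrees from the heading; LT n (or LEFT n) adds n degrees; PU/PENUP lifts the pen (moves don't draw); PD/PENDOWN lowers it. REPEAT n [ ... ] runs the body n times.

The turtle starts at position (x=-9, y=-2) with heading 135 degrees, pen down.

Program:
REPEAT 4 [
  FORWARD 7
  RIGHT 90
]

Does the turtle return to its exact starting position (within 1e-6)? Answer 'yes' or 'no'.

Executing turtle program step by step:
Start: pos=(-9,-2), heading=135, pen down
REPEAT 4 [
  -- iteration 1/4 --
  FD 7: (-9,-2) -> (-13.95,2.95) [heading=135, draw]
  RT 90: heading 135 -> 45
  -- iteration 2/4 --
  FD 7: (-13.95,2.95) -> (-9,7.899) [heading=45, draw]
  RT 90: heading 45 -> 315
  -- iteration 3/4 --
  FD 7: (-9,7.899) -> (-4.05,2.95) [heading=315, draw]
  RT 90: heading 315 -> 225
  -- iteration 4/4 --
  FD 7: (-4.05,2.95) -> (-9,-2) [heading=225, draw]
  RT 90: heading 225 -> 135
]
Final: pos=(-9,-2), heading=135, 4 segment(s) drawn

Start position: (-9, -2)
Final position: (-9, -2)
Distance = 0; < 1e-6 -> CLOSED

Answer: yes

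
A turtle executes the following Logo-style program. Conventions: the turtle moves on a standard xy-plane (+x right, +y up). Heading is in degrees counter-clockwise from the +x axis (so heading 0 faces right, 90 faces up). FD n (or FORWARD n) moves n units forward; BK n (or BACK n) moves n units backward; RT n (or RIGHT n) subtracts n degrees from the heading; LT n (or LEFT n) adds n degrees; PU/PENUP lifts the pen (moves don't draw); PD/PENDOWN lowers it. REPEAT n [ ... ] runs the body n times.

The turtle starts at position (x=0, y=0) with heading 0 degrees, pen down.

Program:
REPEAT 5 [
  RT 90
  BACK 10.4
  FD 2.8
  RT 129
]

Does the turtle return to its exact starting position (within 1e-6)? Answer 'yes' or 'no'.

Executing turtle program step by step:
Start: pos=(0,0), heading=0, pen down
REPEAT 5 [
  -- iteration 1/5 --
  RT 90: heading 0 -> 270
  BK 10.4: (0,0) -> (0,10.4) [heading=270, draw]
  FD 2.8: (0,10.4) -> (0,7.6) [heading=270, draw]
  RT 129: heading 270 -> 141
  -- iteration 2/5 --
  RT 90: heading 141 -> 51
  BK 10.4: (0,7.6) -> (-6.545,-0.482) [heading=51, draw]
  FD 2.8: (-6.545,-0.482) -> (-4.783,1.694) [heading=51, draw]
  RT 129: heading 51 -> 282
  -- iteration 3/5 --
  RT 90: heading 282 -> 192
  BK 10.4: (-4.783,1.694) -> (5.39,3.856) [heading=192, draw]
  FD 2.8: (5.39,3.856) -> (2.651,3.274) [heading=192, draw]
  RT 129: heading 192 -> 63
  -- iteration 4/5 --
  RT 90: heading 63 -> 333
  BK 10.4: (2.651,3.274) -> (-6.615,7.995) [heading=333, draw]
  FD 2.8: (-6.615,7.995) -> (-4.121,6.724) [heading=333, draw]
  RT 129: heading 333 -> 204
  -- iteration 5/5 --
  RT 90: heading 204 -> 114
  BK 10.4: (-4.121,6.724) -> (0.109,-2.777) [heading=114, draw]
  FD 2.8: (0.109,-2.777) -> (-1.029,-0.219) [heading=114, draw]
  RT 129: heading 114 -> 345
]
Final: pos=(-1.029,-0.219), heading=345, 10 segment(s) drawn

Start position: (0, 0)
Final position: (-1.029, -0.219)
Distance = 1.052; >= 1e-6 -> NOT closed

Answer: no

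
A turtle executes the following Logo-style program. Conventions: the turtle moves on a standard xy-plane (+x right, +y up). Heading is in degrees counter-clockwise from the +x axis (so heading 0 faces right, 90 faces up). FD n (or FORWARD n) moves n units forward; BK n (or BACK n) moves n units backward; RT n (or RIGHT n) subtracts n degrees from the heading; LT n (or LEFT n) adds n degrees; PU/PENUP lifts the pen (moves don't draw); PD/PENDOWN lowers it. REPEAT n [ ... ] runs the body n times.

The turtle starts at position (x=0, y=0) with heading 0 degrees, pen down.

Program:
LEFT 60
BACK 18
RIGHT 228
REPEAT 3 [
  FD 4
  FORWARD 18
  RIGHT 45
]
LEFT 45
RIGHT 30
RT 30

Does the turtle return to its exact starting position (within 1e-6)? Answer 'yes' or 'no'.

Answer: no

Derivation:
Executing turtle program step by step:
Start: pos=(0,0), heading=0, pen down
LT 60: heading 0 -> 60
BK 18: (0,0) -> (-9,-15.588) [heading=60, draw]
RT 228: heading 60 -> 192
REPEAT 3 [
  -- iteration 1/3 --
  FD 4: (-9,-15.588) -> (-12.913,-16.42) [heading=192, draw]
  FD 18: (-12.913,-16.42) -> (-30.519,-20.163) [heading=192, draw]
  RT 45: heading 192 -> 147
  -- iteration 2/3 --
  FD 4: (-30.519,-20.163) -> (-33.874,-17.984) [heading=147, draw]
  FD 18: (-33.874,-17.984) -> (-48.97,-8.18) [heading=147, draw]
  RT 45: heading 147 -> 102
  -- iteration 3/3 --
  FD 4: (-48.97,-8.18) -> (-49.802,-4.268) [heading=102, draw]
  FD 18: (-49.802,-4.268) -> (-53.544,13.339) [heading=102, draw]
  RT 45: heading 102 -> 57
]
LT 45: heading 57 -> 102
RT 30: heading 102 -> 72
RT 30: heading 72 -> 42
Final: pos=(-53.544,13.339), heading=42, 7 segment(s) drawn

Start position: (0, 0)
Final position: (-53.544, 13.339)
Distance = 55.181; >= 1e-6 -> NOT closed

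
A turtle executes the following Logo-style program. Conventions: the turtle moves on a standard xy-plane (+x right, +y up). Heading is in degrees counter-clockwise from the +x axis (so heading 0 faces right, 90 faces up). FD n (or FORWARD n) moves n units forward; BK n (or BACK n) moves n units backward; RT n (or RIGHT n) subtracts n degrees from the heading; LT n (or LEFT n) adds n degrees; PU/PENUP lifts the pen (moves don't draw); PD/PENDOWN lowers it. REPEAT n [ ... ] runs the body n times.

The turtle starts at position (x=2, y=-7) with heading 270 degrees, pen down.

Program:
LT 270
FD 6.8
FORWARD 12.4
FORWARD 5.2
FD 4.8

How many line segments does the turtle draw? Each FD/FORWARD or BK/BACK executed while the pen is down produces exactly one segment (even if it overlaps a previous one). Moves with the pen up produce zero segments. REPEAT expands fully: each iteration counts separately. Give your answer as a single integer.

Answer: 4

Derivation:
Executing turtle program step by step:
Start: pos=(2,-7), heading=270, pen down
LT 270: heading 270 -> 180
FD 6.8: (2,-7) -> (-4.8,-7) [heading=180, draw]
FD 12.4: (-4.8,-7) -> (-17.2,-7) [heading=180, draw]
FD 5.2: (-17.2,-7) -> (-22.4,-7) [heading=180, draw]
FD 4.8: (-22.4,-7) -> (-27.2,-7) [heading=180, draw]
Final: pos=(-27.2,-7), heading=180, 4 segment(s) drawn
Segments drawn: 4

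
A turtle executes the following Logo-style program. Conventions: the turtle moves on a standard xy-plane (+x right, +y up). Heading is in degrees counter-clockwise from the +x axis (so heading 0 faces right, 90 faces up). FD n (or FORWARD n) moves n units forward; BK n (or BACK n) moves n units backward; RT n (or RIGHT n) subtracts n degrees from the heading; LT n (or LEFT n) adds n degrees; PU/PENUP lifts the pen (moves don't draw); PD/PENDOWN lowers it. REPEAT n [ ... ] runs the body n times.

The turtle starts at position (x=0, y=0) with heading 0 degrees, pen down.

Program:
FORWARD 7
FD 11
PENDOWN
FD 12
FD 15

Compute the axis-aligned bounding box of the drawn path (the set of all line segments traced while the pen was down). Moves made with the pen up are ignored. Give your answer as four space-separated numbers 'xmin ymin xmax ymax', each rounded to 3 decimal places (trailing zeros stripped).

Answer: 0 0 45 0

Derivation:
Executing turtle program step by step:
Start: pos=(0,0), heading=0, pen down
FD 7: (0,0) -> (7,0) [heading=0, draw]
FD 11: (7,0) -> (18,0) [heading=0, draw]
PD: pen down
FD 12: (18,0) -> (30,0) [heading=0, draw]
FD 15: (30,0) -> (45,0) [heading=0, draw]
Final: pos=(45,0), heading=0, 4 segment(s) drawn

Segment endpoints: x in {0, 7, 18, 30, 45}, y in {0}
xmin=0, ymin=0, xmax=45, ymax=0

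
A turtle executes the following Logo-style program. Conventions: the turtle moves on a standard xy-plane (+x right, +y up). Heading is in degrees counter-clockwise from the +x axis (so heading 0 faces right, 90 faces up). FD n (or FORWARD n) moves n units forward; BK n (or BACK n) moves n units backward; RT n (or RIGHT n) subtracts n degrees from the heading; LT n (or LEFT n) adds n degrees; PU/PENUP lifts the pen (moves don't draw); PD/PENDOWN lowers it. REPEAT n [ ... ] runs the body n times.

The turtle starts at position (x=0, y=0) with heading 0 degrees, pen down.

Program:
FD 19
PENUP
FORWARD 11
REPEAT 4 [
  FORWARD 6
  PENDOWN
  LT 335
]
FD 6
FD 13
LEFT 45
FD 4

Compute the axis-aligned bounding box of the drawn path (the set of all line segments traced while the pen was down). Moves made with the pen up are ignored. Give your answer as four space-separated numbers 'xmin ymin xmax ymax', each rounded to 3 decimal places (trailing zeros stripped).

Answer: 0 -34.915 46.847 0

Derivation:
Executing turtle program step by step:
Start: pos=(0,0), heading=0, pen down
FD 19: (0,0) -> (19,0) [heading=0, draw]
PU: pen up
FD 11: (19,0) -> (30,0) [heading=0, move]
REPEAT 4 [
  -- iteration 1/4 --
  FD 6: (30,0) -> (36,0) [heading=0, move]
  PD: pen down
  LT 335: heading 0 -> 335
  -- iteration 2/4 --
  FD 6: (36,0) -> (41.438,-2.536) [heading=335, draw]
  PD: pen down
  LT 335: heading 335 -> 310
  -- iteration 3/4 --
  FD 6: (41.438,-2.536) -> (45.295,-7.132) [heading=310, draw]
  PD: pen down
  LT 335: heading 310 -> 285
  -- iteration 4/4 --
  FD 6: (45.295,-7.132) -> (46.847,-12.928) [heading=285, draw]
  PD: pen down
  LT 335: heading 285 -> 260
]
FD 6: (46.847,-12.928) -> (45.806,-18.836) [heading=260, draw]
FD 13: (45.806,-18.836) -> (43.548,-31.639) [heading=260, draw]
LT 45: heading 260 -> 305
FD 4: (43.548,-31.639) -> (45.842,-34.915) [heading=305, draw]
Final: pos=(45.842,-34.915), heading=305, 7 segment(s) drawn

Segment endpoints: x in {0, 19, 36, 41.438, 43.548, 45.295, 45.806, 45.842, 46.847}, y in {-34.915, -31.639, -18.836, -12.928, -7.132, -2.536, 0}
xmin=0, ymin=-34.915, xmax=46.847, ymax=0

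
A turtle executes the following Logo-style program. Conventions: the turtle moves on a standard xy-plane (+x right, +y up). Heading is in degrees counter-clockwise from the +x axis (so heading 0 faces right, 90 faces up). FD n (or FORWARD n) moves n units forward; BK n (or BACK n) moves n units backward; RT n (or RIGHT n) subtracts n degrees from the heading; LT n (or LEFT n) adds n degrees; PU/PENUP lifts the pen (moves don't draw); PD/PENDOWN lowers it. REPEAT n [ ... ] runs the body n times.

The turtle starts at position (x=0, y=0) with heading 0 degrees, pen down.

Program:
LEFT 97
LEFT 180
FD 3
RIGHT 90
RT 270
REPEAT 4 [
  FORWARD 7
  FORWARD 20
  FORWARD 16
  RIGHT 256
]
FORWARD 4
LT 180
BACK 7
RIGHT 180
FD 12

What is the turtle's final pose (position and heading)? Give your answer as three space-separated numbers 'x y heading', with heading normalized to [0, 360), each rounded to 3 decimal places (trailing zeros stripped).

Executing turtle program step by step:
Start: pos=(0,0), heading=0, pen down
LT 97: heading 0 -> 97
LT 180: heading 97 -> 277
FD 3: (0,0) -> (0.366,-2.978) [heading=277, draw]
RT 90: heading 277 -> 187
RT 270: heading 187 -> 277
REPEAT 4 [
  -- iteration 1/4 --
  FD 7: (0.366,-2.978) -> (1.219,-9.925) [heading=277, draw]
  FD 20: (1.219,-9.925) -> (3.656,-29.776) [heading=277, draw]
  FD 16: (3.656,-29.776) -> (5.606,-45.657) [heading=277, draw]
  RT 256: heading 277 -> 21
  -- iteration 2/4 --
  FD 7: (5.606,-45.657) -> (12.141,-43.149) [heading=21, draw]
  FD 20: (12.141,-43.149) -> (30.813,-35.981) [heading=21, draw]
  FD 16: (30.813,-35.981) -> (45.75,-30.247) [heading=21, draw]
  RT 256: heading 21 -> 125
  -- iteration 3/4 --
  FD 7: (45.75,-30.247) -> (41.735,-24.513) [heading=125, draw]
  FD 20: (41.735,-24.513) -> (30.263,-8.13) [heading=125, draw]
  FD 16: (30.263,-8.13) -> (21.086,4.976) [heading=125, draw]
  RT 256: heading 125 -> 229
  -- iteration 4/4 --
  FD 7: (21.086,4.976) -> (16.494,-0.307) [heading=229, draw]
  FD 20: (16.494,-0.307) -> (3.373,-15.401) [heading=229, draw]
  FD 16: (3.373,-15.401) -> (-7.124,-27.476) [heading=229, draw]
  RT 256: heading 229 -> 333
]
FD 4: (-7.124,-27.476) -> (-3.56,-29.292) [heading=333, draw]
LT 180: heading 333 -> 153
BK 7: (-3.56,-29.292) -> (2.677,-32.47) [heading=153, draw]
RT 180: heading 153 -> 333
FD 12: (2.677,-32.47) -> (13.369,-37.918) [heading=333, draw]
Final: pos=(13.369,-37.918), heading=333, 16 segment(s) drawn

Answer: 13.369 -37.918 333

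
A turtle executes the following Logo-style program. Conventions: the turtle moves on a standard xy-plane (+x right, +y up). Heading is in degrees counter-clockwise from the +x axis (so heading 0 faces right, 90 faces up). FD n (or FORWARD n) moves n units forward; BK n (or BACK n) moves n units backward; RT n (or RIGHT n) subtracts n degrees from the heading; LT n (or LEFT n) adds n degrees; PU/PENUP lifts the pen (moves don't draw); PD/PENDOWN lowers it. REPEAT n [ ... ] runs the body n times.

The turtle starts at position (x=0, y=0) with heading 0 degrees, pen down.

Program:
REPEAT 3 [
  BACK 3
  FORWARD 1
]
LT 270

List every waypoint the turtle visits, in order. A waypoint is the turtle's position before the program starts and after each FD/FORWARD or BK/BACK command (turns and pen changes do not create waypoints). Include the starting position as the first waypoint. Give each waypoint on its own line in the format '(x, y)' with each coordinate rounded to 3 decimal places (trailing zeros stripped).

Executing turtle program step by step:
Start: pos=(0,0), heading=0, pen down
REPEAT 3 [
  -- iteration 1/3 --
  BK 3: (0,0) -> (-3,0) [heading=0, draw]
  FD 1: (-3,0) -> (-2,0) [heading=0, draw]
  -- iteration 2/3 --
  BK 3: (-2,0) -> (-5,0) [heading=0, draw]
  FD 1: (-5,0) -> (-4,0) [heading=0, draw]
  -- iteration 3/3 --
  BK 3: (-4,0) -> (-7,0) [heading=0, draw]
  FD 1: (-7,0) -> (-6,0) [heading=0, draw]
]
LT 270: heading 0 -> 270
Final: pos=(-6,0), heading=270, 6 segment(s) drawn
Waypoints (7 total):
(0, 0)
(-3, 0)
(-2, 0)
(-5, 0)
(-4, 0)
(-7, 0)
(-6, 0)

Answer: (0, 0)
(-3, 0)
(-2, 0)
(-5, 0)
(-4, 0)
(-7, 0)
(-6, 0)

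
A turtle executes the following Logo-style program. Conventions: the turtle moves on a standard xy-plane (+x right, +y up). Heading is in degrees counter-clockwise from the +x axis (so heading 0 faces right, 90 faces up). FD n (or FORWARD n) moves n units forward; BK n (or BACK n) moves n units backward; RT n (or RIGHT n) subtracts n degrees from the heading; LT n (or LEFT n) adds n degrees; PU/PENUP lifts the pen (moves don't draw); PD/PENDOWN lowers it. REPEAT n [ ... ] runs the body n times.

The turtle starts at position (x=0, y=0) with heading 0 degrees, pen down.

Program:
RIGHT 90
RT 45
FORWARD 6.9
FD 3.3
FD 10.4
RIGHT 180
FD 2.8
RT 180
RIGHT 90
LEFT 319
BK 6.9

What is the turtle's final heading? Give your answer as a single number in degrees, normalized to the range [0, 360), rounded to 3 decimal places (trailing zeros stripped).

Answer: 94

Derivation:
Executing turtle program step by step:
Start: pos=(0,0), heading=0, pen down
RT 90: heading 0 -> 270
RT 45: heading 270 -> 225
FD 6.9: (0,0) -> (-4.879,-4.879) [heading=225, draw]
FD 3.3: (-4.879,-4.879) -> (-7.212,-7.212) [heading=225, draw]
FD 10.4: (-7.212,-7.212) -> (-14.566,-14.566) [heading=225, draw]
RT 180: heading 225 -> 45
FD 2.8: (-14.566,-14.566) -> (-12.587,-12.587) [heading=45, draw]
RT 180: heading 45 -> 225
RT 90: heading 225 -> 135
LT 319: heading 135 -> 94
BK 6.9: (-12.587,-12.587) -> (-12.105,-19.47) [heading=94, draw]
Final: pos=(-12.105,-19.47), heading=94, 5 segment(s) drawn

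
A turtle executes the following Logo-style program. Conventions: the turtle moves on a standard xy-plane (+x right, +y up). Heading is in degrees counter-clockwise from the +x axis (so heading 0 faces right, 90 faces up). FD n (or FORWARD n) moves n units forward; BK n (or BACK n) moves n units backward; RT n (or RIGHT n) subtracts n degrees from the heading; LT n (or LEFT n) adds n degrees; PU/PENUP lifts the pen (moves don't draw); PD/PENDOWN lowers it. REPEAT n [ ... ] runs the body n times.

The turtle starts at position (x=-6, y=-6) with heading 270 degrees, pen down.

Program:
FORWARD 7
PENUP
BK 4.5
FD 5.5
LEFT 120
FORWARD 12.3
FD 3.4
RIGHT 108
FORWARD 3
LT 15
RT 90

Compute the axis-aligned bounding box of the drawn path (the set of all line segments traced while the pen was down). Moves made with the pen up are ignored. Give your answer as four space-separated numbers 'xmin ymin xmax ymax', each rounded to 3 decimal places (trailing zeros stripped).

Answer: -6 -13 -6 -6

Derivation:
Executing turtle program step by step:
Start: pos=(-6,-6), heading=270, pen down
FD 7: (-6,-6) -> (-6,-13) [heading=270, draw]
PU: pen up
BK 4.5: (-6,-13) -> (-6,-8.5) [heading=270, move]
FD 5.5: (-6,-8.5) -> (-6,-14) [heading=270, move]
LT 120: heading 270 -> 30
FD 12.3: (-6,-14) -> (4.652,-7.85) [heading=30, move]
FD 3.4: (4.652,-7.85) -> (7.597,-6.15) [heading=30, move]
RT 108: heading 30 -> 282
FD 3: (7.597,-6.15) -> (8.22,-9.084) [heading=282, move]
LT 15: heading 282 -> 297
RT 90: heading 297 -> 207
Final: pos=(8.22,-9.084), heading=207, 1 segment(s) drawn

Segment endpoints: x in {-6, -6}, y in {-13, -6}
xmin=-6, ymin=-13, xmax=-6, ymax=-6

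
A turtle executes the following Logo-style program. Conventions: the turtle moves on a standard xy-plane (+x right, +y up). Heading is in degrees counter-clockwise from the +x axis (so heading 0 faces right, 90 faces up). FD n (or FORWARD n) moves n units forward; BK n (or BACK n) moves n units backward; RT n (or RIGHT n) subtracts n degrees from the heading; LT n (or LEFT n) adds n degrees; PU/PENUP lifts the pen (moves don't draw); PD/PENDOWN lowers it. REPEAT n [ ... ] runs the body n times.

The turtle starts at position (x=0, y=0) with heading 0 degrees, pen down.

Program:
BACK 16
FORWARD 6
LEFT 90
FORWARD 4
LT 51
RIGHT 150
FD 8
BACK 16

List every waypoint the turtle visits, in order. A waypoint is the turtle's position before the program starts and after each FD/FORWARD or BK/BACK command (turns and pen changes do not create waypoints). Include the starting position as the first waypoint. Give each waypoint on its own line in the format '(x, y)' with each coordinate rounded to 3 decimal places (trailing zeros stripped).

Executing turtle program step by step:
Start: pos=(0,0), heading=0, pen down
BK 16: (0,0) -> (-16,0) [heading=0, draw]
FD 6: (-16,0) -> (-10,0) [heading=0, draw]
LT 90: heading 0 -> 90
FD 4: (-10,0) -> (-10,4) [heading=90, draw]
LT 51: heading 90 -> 141
RT 150: heading 141 -> 351
FD 8: (-10,4) -> (-2.098,2.749) [heading=351, draw]
BK 16: (-2.098,2.749) -> (-17.902,5.251) [heading=351, draw]
Final: pos=(-17.902,5.251), heading=351, 5 segment(s) drawn
Waypoints (6 total):
(0, 0)
(-16, 0)
(-10, 0)
(-10, 4)
(-2.098, 2.749)
(-17.902, 5.251)

Answer: (0, 0)
(-16, 0)
(-10, 0)
(-10, 4)
(-2.098, 2.749)
(-17.902, 5.251)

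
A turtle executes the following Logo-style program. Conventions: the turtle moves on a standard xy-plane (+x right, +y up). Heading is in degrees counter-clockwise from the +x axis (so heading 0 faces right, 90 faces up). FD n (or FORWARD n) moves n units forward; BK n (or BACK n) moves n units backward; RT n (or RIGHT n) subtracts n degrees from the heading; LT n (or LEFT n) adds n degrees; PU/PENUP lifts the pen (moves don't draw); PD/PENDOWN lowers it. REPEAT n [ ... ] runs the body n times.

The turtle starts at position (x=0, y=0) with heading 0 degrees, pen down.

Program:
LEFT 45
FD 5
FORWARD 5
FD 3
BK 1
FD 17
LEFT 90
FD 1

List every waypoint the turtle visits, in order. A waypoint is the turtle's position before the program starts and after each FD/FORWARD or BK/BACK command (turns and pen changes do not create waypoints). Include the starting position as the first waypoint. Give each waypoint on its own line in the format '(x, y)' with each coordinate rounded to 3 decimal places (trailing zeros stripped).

Executing turtle program step by step:
Start: pos=(0,0), heading=0, pen down
LT 45: heading 0 -> 45
FD 5: (0,0) -> (3.536,3.536) [heading=45, draw]
FD 5: (3.536,3.536) -> (7.071,7.071) [heading=45, draw]
FD 3: (7.071,7.071) -> (9.192,9.192) [heading=45, draw]
BK 1: (9.192,9.192) -> (8.485,8.485) [heading=45, draw]
FD 17: (8.485,8.485) -> (20.506,20.506) [heading=45, draw]
LT 90: heading 45 -> 135
FD 1: (20.506,20.506) -> (19.799,21.213) [heading=135, draw]
Final: pos=(19.799,21.213), heading=135, 6 segment(s) drawn
Waypoints (7 total):
(0, 0)
(3.536, 3.536)
(7.071, 7.071)
(9.192, 9.192)
(8.485, 8.485)
(20.506, 20.506)
(19.799, 21.213)

Answer: (0, 0)
(3.536, 3.536)
(7.071, 7.071)
(9.192, 9.192)
(8.485, 8.485)
(20.506, 20.506)
(19.799, 21.213)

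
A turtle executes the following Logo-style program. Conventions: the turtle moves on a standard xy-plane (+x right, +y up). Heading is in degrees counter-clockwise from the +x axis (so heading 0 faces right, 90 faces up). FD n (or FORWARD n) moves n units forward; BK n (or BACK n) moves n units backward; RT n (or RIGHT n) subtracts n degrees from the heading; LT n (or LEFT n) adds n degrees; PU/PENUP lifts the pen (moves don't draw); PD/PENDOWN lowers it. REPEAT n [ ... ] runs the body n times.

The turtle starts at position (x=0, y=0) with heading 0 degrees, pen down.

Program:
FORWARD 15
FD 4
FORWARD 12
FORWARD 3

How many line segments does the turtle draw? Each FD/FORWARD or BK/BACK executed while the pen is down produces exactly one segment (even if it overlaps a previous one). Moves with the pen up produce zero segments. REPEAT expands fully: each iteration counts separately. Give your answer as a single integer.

Executing turtle program step by step:
Start: pos=(0,0), heading=0, pen down
FD 15: (0,0) -> (15,0) [heading=0, draw]
FD 4: (15,0) -> (19,0) [heading=0, draw]
FD 12: (19,0) -> (31,0) [heading=0, draw]
FD 3: (31,0) -> (34,0) [heading=0, draw]
Final: pos=(34,0), heading=0, 4 segment(s) drawn
Segments drawn: 4

Answer: 4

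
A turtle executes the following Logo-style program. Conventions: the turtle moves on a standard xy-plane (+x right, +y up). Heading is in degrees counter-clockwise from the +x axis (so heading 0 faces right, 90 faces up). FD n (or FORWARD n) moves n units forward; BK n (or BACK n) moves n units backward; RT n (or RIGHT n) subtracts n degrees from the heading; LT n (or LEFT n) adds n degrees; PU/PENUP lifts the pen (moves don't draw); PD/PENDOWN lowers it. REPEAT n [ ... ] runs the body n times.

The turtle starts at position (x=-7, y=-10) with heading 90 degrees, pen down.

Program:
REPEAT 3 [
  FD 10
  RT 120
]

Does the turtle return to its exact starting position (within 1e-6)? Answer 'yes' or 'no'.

Executing turtle program step by step:
Start: pos=(-7,-10), heading=90, pen down
REPEAT 3 [
  -- iteration 1/3 --
  FD 10: (-7,-10) -> (-7,0) [heading=90, draw]
  RT 120: heading 90 -> 330
  -- iteration 2/3 --
  FD 10: (-7,0) -> (1.66,-5) [heading=330, draw]
  RT 120: heading 330 -> 210
  -- iteration 3/3 --
  FD 10: (1.66,-5) -> (-7,-10) [heading=210, draw]
  RT 120: heading 210 -> 90
]
Final: pos=(-7,-10), heading=90, 3 segment(s) drawn

Start position: (-7, -10)
Final position: (-7, -10)
Distance = 0; < 1e-6 -> CLOSED

Answer: yes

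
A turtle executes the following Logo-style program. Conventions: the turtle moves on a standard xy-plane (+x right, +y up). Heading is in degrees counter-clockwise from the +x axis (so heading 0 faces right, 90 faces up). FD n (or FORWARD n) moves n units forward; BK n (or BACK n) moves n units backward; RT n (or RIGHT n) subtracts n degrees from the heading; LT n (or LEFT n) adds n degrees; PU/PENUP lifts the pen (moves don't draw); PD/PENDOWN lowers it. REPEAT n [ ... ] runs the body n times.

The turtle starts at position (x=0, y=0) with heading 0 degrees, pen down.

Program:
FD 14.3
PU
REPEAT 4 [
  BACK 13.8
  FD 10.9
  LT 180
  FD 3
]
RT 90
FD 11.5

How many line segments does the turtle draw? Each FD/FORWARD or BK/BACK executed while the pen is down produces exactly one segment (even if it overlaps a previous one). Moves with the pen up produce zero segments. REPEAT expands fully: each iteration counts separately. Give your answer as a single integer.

Executing turtle program step by step:
Start: pos=(0,0), heading=0, pen down
FD 14.3: (0,0) -> (14.3,0) [heading=0, draw]
PU: pen up
REPEAT 4 [
  -- iteration 1/4 --
  BK 13.8: (14.3,0) -> (0.5,0) [heading=0, move]
  FD 10.9: (0.5,0) -> (11.4,0) [heading=0, move]
  LT 180: heading 0 -> 180
  FD 3: (11.4,0) -> (8.4,0) [heading=180, move]
  -- iteration 2/4 --
  BK 13.8: (8.4,0) -> (22.2,0) [heading=180, move]
  FD 10.9: (22.2,0) -> (11.3,0) [heading=180, move]
  LT 180: heading 180 -> 0
  FD 3: (11.3,0) -> (14.3,0) [heading=0, move]
  -- iteration 3/4 --
  BK 13.8: (14.3,0) -> (0.5,0) [heading=0, move]
  FD 10.9: (0.5,0) -> (11.4,0) [heading=0, move]
  LT 180: heading 0 -> 180
  FD 3: (11.4,0) -> (8.4,0) [heading=180, move]
  -- iteration 4/4 --
  BK 13.8: (8.4,0) -> (22.2,0) [heading=180, move]
  FD 10.9: (22.2,0) -> (11.3,0) [heading=180, move]
  LT 180: heading 180 -> 0
  FD 3: (11.3,0) -> (14.3,0) [heading=0, move]
]
RT 90: heading 0 -> 270
FD 11.5: (14.3,0) -> (14.3,-11.5) [heading=270, move]
Final: pos=(14.3,-11.5), heading=270, 1 segment(s) drawn
Segments drawn: 1

Answer: 1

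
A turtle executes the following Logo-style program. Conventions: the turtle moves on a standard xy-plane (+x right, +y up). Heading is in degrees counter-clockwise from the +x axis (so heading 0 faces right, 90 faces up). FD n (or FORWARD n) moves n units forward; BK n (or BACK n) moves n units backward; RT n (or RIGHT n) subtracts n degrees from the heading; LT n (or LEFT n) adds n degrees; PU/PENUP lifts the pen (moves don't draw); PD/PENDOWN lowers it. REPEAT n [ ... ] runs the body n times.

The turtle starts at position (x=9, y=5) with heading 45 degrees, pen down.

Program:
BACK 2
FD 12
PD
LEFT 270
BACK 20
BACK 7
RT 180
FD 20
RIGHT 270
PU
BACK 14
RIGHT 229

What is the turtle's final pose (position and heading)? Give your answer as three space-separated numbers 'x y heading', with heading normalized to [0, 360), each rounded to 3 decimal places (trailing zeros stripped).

Answer: -7.263 55.205 356

Derivation:
Executing turtle program step by step:
Start: pos=(9,5), heading=45, pen down
BK 2: (9,5) -> (7.586,3.586) [heading=45, draw]
FD 12: (7.586,3.586) -> (16.071,12.071) [heading=45, draw]
PD: pen down
LT 270: heading 45 -> 315
BK 20: (16.071,12.071) -> (1.929,26.213) [heading=315, draw]
BK 7: (1.929,26.213) -> (-3.021,31.163) [heading=315, draw]
RT 180: heading 315 -> 135
FD 20: (-3.021,31.163) -> (-17.163,45.305) [heading=135, draw]
RT 270: heading 135 -> 225
PU: pen up
BK 14: (-17.163,45.305) -> (-7.263,55.205) [heading=225, move]
RT 229: heading 225 -> 356
Final: pos=(-7.263,55.205), heading=356, 5 segment(s) drawn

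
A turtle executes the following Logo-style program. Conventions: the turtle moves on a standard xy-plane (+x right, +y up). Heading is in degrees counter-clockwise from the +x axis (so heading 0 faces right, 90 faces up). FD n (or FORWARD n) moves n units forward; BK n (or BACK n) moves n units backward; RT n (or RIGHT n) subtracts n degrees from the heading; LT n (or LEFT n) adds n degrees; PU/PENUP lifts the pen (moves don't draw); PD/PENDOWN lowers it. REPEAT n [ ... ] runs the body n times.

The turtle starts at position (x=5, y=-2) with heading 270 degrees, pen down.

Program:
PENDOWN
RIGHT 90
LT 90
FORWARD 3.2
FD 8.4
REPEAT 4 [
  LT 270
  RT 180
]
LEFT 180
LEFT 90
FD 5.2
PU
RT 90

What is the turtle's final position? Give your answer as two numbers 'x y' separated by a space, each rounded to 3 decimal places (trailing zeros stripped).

Answer: -0.2 -13.6

Derivation:
Executing turtle program step by step:
Start: pos=(5,-2), heading=270, pen down
PD: pen down
RT 90: heading 270 -> 180
LT 90: heading 180 -> 270
FD 3.2: (5,-2) -> (5,-5.2) [heading=270, draw]
FD 8.4: (5,-5.2) -> (5,-13.6) [heading=270, draw]
REPEAT 4 [
  -- iteration 1/4 --
  LT 270: heading 270 -> 180
  RT 180: heading 180 -> 0
  -- iteration 2/4 --
  LT 270: heading 0 -> 270
  RT 180: heading 270 -> 90
  -- iteration 3/4 --
  LT 270: heading 90 -> 0
  RT 180: heading 0 -> 180
  -- iteration 4/4 --
  LT 270: heading 180 -> 90
  RT 180: heading 90 -> 270
]
LT 180: heading 270 -> 90
LT 90: heading 90 -> 180
FD 5.2: (5,-13.6) -> (-0.2,-13.6) [heading=180, draw]
PU: pen up
RT 90: heading 180 -> 90
Final: pos=(-0.2,-13.6), heading=90, 3 segment(s) drawn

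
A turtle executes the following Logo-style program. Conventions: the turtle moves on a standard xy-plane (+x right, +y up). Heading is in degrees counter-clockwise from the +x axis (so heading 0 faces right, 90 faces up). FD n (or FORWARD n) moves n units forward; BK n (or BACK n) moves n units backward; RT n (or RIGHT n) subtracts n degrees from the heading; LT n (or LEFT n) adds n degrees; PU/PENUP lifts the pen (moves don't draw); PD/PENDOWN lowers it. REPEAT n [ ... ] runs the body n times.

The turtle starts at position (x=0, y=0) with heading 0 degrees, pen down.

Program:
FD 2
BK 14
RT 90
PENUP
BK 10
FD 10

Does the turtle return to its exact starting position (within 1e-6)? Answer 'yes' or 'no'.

Executing turtle program step by step:
Start: pos=(0,0), heading=0, pen down
FD 2: (0,0) -> (2,0) [heading=0, draw]
BK 14: (2,0) -> (-12,0) [heading=0, draw]
RT 90: heading 0 -> 270
PU: pen up
BK 10: (-12,0) -> (-12,10) [heading=270, move]
FD 10: (-12,10) -> (-12,0) [heading=270, move]
Final: pos=(-12,0), heading=270, 2 segment(s) drawn

Start position: (0, 0)
Final position: (-12, 0)
Distance = 12; >= 1e-6 -> NOT closed

Answer: no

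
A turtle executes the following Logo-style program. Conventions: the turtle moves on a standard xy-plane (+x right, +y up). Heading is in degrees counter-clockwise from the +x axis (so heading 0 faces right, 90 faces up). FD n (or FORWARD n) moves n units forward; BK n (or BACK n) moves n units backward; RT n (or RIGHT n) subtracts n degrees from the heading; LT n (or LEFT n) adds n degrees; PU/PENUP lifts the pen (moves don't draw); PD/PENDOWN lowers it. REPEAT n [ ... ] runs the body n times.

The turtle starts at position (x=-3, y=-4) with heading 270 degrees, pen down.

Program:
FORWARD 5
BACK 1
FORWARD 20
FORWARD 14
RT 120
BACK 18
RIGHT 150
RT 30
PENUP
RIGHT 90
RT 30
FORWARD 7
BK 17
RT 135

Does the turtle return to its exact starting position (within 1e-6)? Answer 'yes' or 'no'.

Executing turtle program step by step:
Start: pos=(-3,-4), heading=270, pen down
FD 5: (-3,-4) -> (-3,-9) [heading=270, draw]
BK 1: (-3,-9) -> (-3,-8) [heading=270, draw]
FD 20: (-3,-8) -> (-3,-28) [heading=270, draw]
FD 14: (-3,-28) -> (-3,-42) [heading=270, draw]
RT 120: heading 270 -> 150
BK 18: (-3,-42) -> (12.588,-51) [heading=150, draw]
RT 150: heading 150 -> 0
RT 30: heading 0 -> 330
PU: pen up
RT 90: heading 330 -> 240
RT 30: heading 240 -> 210
FD 7: (12.588,-51) -> (6.526,-54.5) [heading=210, move]
BK 17: (6.526,-54.5) -> (21.249,-46) [heading=210, move]
RT 135: heading 210 -> 75
Final: pos=(21.249,-46), heading=75, 5 segment(s) drawn

Start position: (-3, -4)
Final position: (21.249, -46)
Distance = 48.497; >= 1e-6 -> NOT closed

Answer: no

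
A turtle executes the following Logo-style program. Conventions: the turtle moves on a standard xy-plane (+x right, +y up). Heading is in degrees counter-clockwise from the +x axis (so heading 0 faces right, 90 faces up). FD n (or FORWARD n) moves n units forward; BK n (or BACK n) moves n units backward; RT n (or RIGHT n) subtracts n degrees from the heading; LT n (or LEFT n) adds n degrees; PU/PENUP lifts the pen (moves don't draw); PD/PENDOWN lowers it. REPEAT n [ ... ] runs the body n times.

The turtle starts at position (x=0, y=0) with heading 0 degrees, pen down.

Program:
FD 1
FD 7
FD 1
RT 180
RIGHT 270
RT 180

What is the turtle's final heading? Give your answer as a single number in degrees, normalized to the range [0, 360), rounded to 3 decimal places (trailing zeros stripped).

Executing turtle program step by step:
Start: pos=(0,0), heading=0, pen down
FD 1: (0,0) -> (1,0) [heading=0, draw]
FD 7: (1,0) -> (8,0) [heading=0, draw]
FD 1: (8,0) -> (9,0) [heading=0, draw]
RT 180: heading 0 -> 180
RT 270: heading 180 -> 270
RT 180: heading 270 -> 90
Final: pos=(9,0), heading=90, 3 segment(s) drawn

Answer: 90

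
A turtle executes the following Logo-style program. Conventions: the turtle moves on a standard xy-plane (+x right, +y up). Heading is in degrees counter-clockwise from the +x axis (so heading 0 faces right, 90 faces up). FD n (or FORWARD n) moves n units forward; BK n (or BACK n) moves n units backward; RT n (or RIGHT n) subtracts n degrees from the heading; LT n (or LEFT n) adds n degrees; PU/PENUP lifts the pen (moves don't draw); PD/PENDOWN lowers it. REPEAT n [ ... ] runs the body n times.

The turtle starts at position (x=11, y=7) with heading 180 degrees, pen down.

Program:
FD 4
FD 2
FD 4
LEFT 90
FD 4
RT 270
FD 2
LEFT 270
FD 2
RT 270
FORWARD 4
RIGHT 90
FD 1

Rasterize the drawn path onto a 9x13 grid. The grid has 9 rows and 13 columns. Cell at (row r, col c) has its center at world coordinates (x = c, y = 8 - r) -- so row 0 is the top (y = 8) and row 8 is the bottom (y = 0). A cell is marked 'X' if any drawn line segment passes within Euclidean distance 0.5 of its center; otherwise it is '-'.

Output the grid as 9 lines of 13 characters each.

Answer: -------------
-XXXXXXXXXXX-
-X-----------
-X-----------
-X-----------
-XXX---------
---X---------
---XXXXX-----
-------X-----

Derivation:
Segment 0: (11,7) -> (7,7)
Segment 1: (7,7) -> (5,7)
Segment 2: (5,7) -> (1,7)
Segment 3: (1,7) -> (1,3)
Segment 4: (1,3) -> (3,3)
Segment 5: (3,3) -> (3,1)
Segment 6: (3,1) -> (7,1)
Segment 7: (7,1) -> (7,0)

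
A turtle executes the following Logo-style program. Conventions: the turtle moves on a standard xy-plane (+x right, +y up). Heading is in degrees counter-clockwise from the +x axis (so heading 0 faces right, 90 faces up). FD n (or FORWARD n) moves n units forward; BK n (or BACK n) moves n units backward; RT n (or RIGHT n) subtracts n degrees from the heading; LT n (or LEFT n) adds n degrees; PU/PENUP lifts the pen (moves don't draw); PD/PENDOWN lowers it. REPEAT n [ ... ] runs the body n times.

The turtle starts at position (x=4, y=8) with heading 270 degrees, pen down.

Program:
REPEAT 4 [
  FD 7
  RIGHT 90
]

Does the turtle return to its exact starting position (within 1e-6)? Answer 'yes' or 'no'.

Executing turtle program step by step:
Start: pos=(4,8), heading=270, pen down
REPEAT 4 [
  -- iteration 1/4 --
  FD 7: (4,8) -> (4,1) [heading=270, draw]
  RT 90: heading 270 -> 180
  -- iteration 2/4 --
  FD 7: (4,1) -> (-3,1) [heading=180, draw]
  RT 90: heading 180 -> 90
  -- iteration 3/4 --
  FD 7: (-3,1) -> (-3,8) [heading=90, draw]
  RT 90: heading 90 -> 0
  -- iteration 4/4 --
  FD 7: (-3,8) -> (4,8) [heading=0, draw]
  RT 90: heading 0 -> 270
]
Final: pos=(4,8), heading=270, 4 segment(s) drawn

Start position: (4, 8)
Final position: (4, 8)
Distance = 0; < 1e-6 -> CLOSED

Answer: yes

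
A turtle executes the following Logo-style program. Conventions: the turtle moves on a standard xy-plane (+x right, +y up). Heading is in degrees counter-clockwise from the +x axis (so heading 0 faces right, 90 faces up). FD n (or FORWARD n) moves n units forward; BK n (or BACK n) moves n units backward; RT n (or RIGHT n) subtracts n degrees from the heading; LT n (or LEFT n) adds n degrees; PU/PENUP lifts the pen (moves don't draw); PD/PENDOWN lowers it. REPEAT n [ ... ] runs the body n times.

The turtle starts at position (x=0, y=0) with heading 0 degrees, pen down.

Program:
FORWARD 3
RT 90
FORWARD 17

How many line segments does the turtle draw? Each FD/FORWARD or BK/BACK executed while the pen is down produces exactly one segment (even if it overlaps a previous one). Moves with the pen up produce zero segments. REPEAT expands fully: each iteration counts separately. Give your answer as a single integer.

Executing turtle program step by step:
Start: pos=(0,0), heading=0, pen down
FD 3: (0,0) -> (3,0) [heading=0, draw]
RT 90: heading 0 -> 270
FD 17: (3,0) -> (3,-17) [heading=270, draw]
Final: pos=(3,-17), heading=270, 2 segment(s) drawn
Segments drawn: 2

Answer: 2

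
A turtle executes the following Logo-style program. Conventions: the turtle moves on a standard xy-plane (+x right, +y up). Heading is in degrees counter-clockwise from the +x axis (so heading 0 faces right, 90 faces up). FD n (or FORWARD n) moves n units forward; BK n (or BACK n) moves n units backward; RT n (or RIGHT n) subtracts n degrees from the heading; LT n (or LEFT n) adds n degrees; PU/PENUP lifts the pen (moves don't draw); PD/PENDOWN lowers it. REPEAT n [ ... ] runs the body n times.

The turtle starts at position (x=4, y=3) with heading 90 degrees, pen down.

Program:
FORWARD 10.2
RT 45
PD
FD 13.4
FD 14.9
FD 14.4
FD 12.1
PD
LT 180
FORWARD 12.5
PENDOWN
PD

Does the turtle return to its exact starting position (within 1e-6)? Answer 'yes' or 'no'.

Executing turtle program step by step:
Start: pos=(4,3), heading=90, pen down
FD 10.2: (4,3) -> (4,13.2) [heading=90, draw]
RT 45: heading 90 -> 45
PD: pen down
FD 13.4: (4,13.2) -> (13.475,22.675) [heading=45, draw]
FD 14.9: (13.475,22.675) -> (24.011,33.211) [heading=45, draw]
FD 14.4: (24.011,33.211) -> (34.193,43.393) [heading=45, draw]
FD 12.1: (34.193,43.393) -> (42.749,51.949) [heading=45, draw]
PD: pen down
LT 180: heading 45 -> 225
FD 12.5: (42.749,51.949) -> (33.911,43.111) [heading=225, draw]
PD: pen down
PD: pen down
Final: pos=(33.911,43.111), heading=225, 6 segment(s) drawn

Start position: (4, 3)
Final position: (33.911, 43.111)
Distance = 50.035; >= 1e-6 -> NOT closed

Answer: no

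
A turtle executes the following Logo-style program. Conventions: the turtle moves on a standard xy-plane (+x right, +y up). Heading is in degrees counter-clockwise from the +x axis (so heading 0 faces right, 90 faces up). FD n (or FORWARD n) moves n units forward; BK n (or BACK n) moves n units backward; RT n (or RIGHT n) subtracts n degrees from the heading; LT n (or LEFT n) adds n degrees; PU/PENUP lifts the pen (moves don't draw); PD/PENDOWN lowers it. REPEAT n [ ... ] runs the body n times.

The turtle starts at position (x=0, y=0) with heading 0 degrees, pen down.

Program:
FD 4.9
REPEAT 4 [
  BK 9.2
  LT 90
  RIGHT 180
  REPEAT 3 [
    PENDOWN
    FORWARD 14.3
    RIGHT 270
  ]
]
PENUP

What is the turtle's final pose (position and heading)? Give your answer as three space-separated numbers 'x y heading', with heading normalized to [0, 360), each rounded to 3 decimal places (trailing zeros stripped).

Executing turtle program step by step:
Start: pos=(0,0), heading=0, pen down
FD 4.9: (0,0) -> (4.9,0) [heading=0, draw]
REPEAT 4 [
  -- iteration 1/4 --
  BK 9.2: (4.9,0) -> (-4.3,0) [heading=0, draw]
  LT 90: heading 0 -> 90
  RT 180: heading 90 -> 270
  REPEAT 3 [
    -- iteration 1/3 --
    PD: pen down
    FD 14.3: (-4.3,0) -> (-4.3,-14.3) [heading=270, draw]
    RT 270: heading 270 -> 0
    -- iteration 2/3 --
    PD: pen down
    FD 14.3: (-4.3,-14.3) -> (10,-14.3) [heading=0, draw]
    RT 270: heading 0 -> 90
    -- iteration 3/3 --
    PD: pen down
    FD 14.3: (10,-14.3) -> (10,0) [heading=90, draw]
    RT 270: heading 90 -> 180
  ]
  -- iteration 2/4 --
  BK 9.2: (10,0) -> (19.2,0) [heading=180, draw]
  LT 90: heading 180 -> 270
  RT 180: heading 270 -> 90
  REPEAT 3 [
    -- iteration 1/3 --
    PD: pen down
    FD 14.3: (19.2,0) -> (19.2,14.3) [heading=90, draw]
    RT 270: heading 90 -> 180
    -- iteration 2/3 --
    PD: pen down
    FD 14.3: (19.2,14.3) -> (4.9,14.3) [heading=180, draw]
    RT 270: heading 180 -> 270
    -- iteration 3/3 --
    PD: pen down
    FD 14.3: (4.9,14.3) -> (4.9,0) [heading=270, draw]
    RT 270: heading 270 -> 0
  ]
  -- iteration 3/4 --
  BK 9.2: (4.9,0) -> (-4.3,0) [heading=0, draw]
  LT 90: heading 0 -> 90
  RT 180: heading 90 -> 270
  REPEAT 3 [
    -- iteration 1/3 --
    PD: pen down
    FD 14.3: (-4.3,0) -> (-4.3,-14.3) [heading=270, draw]
    RT 270: heading 270 -> 0
    -- iteration 2/3 --
    PD: pen down
    FD 14.3: (-4.3,-14.3) -> (10,-14.3) [heading=0, draw]
    RT 270: heading 0 -> 90
    -- iteration 3/3 --
    PD: pen down
    FD 14.3: (10,-14.3) -> (10,0) [heading=90, draw]
    RT 270: heading 90 -> 180
  ]
  -- iteration 4/4 --
  BK 9.2: (10,0) -> (19.2,0) [heading=180, draw]
  LT 90: heading 180 -> 270
  RT 180: heading 270 -> 90
  REPEAT 3 [
    -- iteration 1/3 --
    PD: pen down
    FD 14.3: (19.2,0) -> (19.2,14.3) [heading=90, draw]
    RT 270: heading 90 -> 180
    -- iteration 2/3 --
    PD: pen down
    FD 14.3: (19.2,14.3) -> (4.9,14.3) [heading=180, draw]
    RT 270: heading 180 -> 270
    -- iteration 3/3 --
    PD: pen down
    FD 14.3: (4.9,14.3) -> (4.9,0) [heading=270, draw]
    RT 270: heading 270 -> 0
  ]
]
PU: pen up
Final: pos=(4.9,0), heading=0, 17 segment(s) drawn

Answer: 4.9 0 0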